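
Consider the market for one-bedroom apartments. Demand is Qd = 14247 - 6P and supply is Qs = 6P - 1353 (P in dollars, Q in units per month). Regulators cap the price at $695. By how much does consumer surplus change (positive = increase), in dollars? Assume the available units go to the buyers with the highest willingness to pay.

606210

Equilibrium: 14247 - 6P = 6P - 1353, so 15600 = 12P and P* = 1300, Q* = 6447.
Because the ceiling (695) lies below the market-clearing price, it is binding.
At P = 695: Qd = 14247 - 6·695 = 10077 and Qs = 6·695 - 1353 = 2817.
Consumer surplus without the control is ½ · (2374.5 - 1300) · 6447 = 3463650.75.
With the ceiling, 2817 units are sold at 695 (assume they go to the highest-value buyers). The demand price at Q = 2817 is 1905, so CS = ½ · [(2374.5 - 695) + (1905 - 695)] · 2817 = 4069860.75.
Change in consumer surplus = 4069860.75 - 3463650.75 = 606210.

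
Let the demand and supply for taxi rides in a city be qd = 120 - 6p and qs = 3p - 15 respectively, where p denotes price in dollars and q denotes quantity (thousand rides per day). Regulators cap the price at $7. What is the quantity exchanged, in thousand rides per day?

6

Without the control the market clears where 120 - 6p = 3p - 15, i.e. p* = 15 and q* = 30.
Since 7 < 15, the ceiling is binding.
At p = 7: qd = 120 - 6·7 = 78 and qs = 3·7 - 15 = 6.
The quantity actually transacted is the short side, supply: 6.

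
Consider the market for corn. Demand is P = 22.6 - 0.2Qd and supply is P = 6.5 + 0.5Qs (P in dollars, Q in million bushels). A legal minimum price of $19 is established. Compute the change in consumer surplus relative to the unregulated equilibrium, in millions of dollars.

-20.5

Rearranging demand gives Qd = 113 - 5P; rearranging supply gives Qs = 2P - 13. Without the control the market clears where 113 - 5P = 2P - 13, i.e. P* = 18 and Q* = 23.
Because the floor (19) lies above the market-clearing price, it is binding.
At P = 19: Qd = 113 - 5·19 = 18 and Qs = 2·19 - 13 = 25.
Consumer surplus without the control is ½ · (22.6 - 18) · 23 = 52.9.
With the floor, consumers buy 18 units at 19, so CS = ½ · (22.6 - 19) · 18 = 32.4.
Change in consumer surplus = 32.4 - 52.9 = -20.5.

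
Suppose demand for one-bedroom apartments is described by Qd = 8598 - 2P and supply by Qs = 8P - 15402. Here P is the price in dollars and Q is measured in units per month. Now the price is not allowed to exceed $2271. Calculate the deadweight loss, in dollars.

332820

Setting quantity demanded equal to quantity supplied, 8598 - 2P = 8P - 15402, gives P* = 2400 and Q* = 3798.
Since 2271 < 2400, the ceiling is binding.
At P = 2271: Qd = 8598 - 2·2271 = 4056 and Qs = 8·2271 - 15402 = 2766.
Quantity traded falls to 2766. At Q = 2766 the demand price is (8598 - 2766)/2 = 2916 and the supply price is (15402 + 2766)/8 = 2271.
Deadweight loss = ½ · (2916 - 2271) · (3798 - 2766) = ½ · 645 · 1032 = 332820.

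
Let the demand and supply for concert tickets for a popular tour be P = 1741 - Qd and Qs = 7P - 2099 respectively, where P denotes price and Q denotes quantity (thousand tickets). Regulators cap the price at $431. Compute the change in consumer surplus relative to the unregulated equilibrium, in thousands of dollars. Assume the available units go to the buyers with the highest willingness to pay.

-13842.5

Rearranging demand gives Qd = 1741 - P. In a free market, 1741 - P = 7P - 2099 gives the equilibrium P* = 480, Q* = 1261.
Since 431 < 480, the ceiling is binding.
At P = 431: Qd = 1741 - 431 = 1310 and Qs = 7·431 - 2099 = 918.
Consumer surplus without the control is ½ · (1741 - 480) · 1261 = 795060.5.
With the ceiling, 918 units are sold at 431 (assume they go to the highest-value buyers). The demand price at Q = 918 is 823, so CS = ½ · [(1741 - 431) + (823 - 431)] · 918 = 781218.
Change in consumer surplus = 781218 - 795060.5 = -13842.5.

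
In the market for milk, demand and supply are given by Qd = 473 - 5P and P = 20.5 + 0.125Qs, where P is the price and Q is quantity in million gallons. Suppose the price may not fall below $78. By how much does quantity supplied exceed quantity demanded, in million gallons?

Rearranging supply gives Qs = 8P - 164. In a free market, 473 - 5P = 8P - 164 gives the equilibrium P* = 49, Q* = 228.
The floor of 78 is above the equilibrium price 49, so it binds.
At P = 78: Qd = 473 - 5·78 = 83 and Qs = 8·78 - 164 = 460.
Surplus = Qs - Qd = 460 - 83 = 377.

377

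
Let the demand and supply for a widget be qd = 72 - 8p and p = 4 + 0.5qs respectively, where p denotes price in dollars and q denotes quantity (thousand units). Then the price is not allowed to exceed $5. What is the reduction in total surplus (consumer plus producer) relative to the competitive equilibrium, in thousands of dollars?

11.25

Rearranging supply gives qs = 2p - 8. Without the control the market clears where 72 - 8p = 2p - 8, i.e. p* = 8 and q* = 8.
The ceiling of 5 is below the equilibrium price 8, so it binds.
At p = 5: qd = 72 - 8·5 = 32 and qs = 2·5 - 8 = 2.
Quantity traded falls to 2. At q = 2 the demand price is (72 - 2)/8 = 8.75 and the supply price is (8 + 2)/2 = 5.
Deadweight loss = ½ · (8.75 - 5) · (8 - 2) = ½ · 3.75 · 6 = 11.25.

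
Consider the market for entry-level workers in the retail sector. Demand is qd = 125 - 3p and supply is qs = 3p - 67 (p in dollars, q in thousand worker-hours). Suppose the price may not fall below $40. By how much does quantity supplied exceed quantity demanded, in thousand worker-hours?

48

Setting quantity demanded equal to quantity supplied, 125 - 3p = 3p - 67, gives p* = 32 and q* = 29.
The floor of 40 is above the equilibrium price 32, so it binds.
At p = 40: qd = 125 - 3·40 = 5 and qs = 3·40 - 67 = 53.
Surplus = qs - qd = 53 - 5 = 48.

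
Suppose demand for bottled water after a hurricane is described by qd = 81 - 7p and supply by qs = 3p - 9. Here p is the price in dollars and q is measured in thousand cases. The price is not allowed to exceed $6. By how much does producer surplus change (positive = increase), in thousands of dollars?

In a free market, 81 - 7p = 3p - 9 gives the equilibrium p* = 9, q* = 18.
Since 6 < 9, the ceiling is binding.
At p = 6: qd = 81 - 7·6 = 39 and qs = 3·6 - 9 = 9.
Producer surplus without the control is ½ · (9 - 3) · 18 = 54.
With the ceiling, producers sell 9 units at 6, so PS = ½ · (6 - 3) · 9 = 13.5.
Change in producer surplus = 13.5 - 54 = -40.5.

-40.5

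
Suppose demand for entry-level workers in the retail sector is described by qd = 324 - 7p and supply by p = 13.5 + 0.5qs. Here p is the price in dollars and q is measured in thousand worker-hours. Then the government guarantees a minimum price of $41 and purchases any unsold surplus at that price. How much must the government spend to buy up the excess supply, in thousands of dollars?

738

Rearranging supply gives qs = 2p - 27. Equilibrium: 324 - 7p = 2p - 27, so 351 = 9p and p* = 39, q* = 51.
Since 41 > 39, the floor is binding.
At p = 41: qd = 324 - 7·41 = 37 and qs = 2·41 - 27 = 55.
Surplus = qs - qd = 18.
Government expenditure = surplus × support price = 18 × 41 = 738.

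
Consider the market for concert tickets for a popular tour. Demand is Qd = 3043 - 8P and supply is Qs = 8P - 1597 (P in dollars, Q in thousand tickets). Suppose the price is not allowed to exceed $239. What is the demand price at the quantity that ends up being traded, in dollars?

341

Without the control the market clears where 3043 - 8P = 8P - 1597, i.e. P* = 290 and Q* = 723.
Because the ceiling (239) lies below the market-clearing price, it is binding.
At P = 239: Qd = 3043 - 8·239 = 1131 and Qs = 8·239 - 1597 = 315.
Only 315 units reach the market. On the demand curve, the marginal buyer's willingness to pay at Q = 315 is (3043 - 315)/8 = 341.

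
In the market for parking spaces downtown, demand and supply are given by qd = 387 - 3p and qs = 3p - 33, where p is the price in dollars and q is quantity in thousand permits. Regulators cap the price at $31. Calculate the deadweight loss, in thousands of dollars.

Equilibrium: 387 - 3p = 3p - 33, so 420 = 6p and p* = 70, q* = 177.
Since 31 < 70, the ceiling is binding.
At p = 31: qd = 387 - 3·31 = 294 and qs = 3·31 - 33 = 60.
Quantity traded falls to 60. At q = 60 the demand price is (387 - 60)/3 = 109 and the supply price is (33 + 60)/3 = 31.
Deadweight loss = ½ · (109 - 31) · (177 - 60) = ½ · 78 · 117 = 4563.

4563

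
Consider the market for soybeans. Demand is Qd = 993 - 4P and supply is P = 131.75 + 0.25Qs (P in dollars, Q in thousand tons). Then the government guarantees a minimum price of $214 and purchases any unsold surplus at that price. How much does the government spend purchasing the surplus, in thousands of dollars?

41088

Rearranging supply gives Qs = 4P - 527. Without the control the market clears where 993 - 4P = 4P - 527, i.e. P* = 190 and Q* = 233.
The floor of 214 is above the equilibrium price 190, so it binds.
At P = 214: Qd = 993 - 4·214 = 137 and Qs = 4·214 - 527 = 329.
Surplus = Qs - Qd = 192.
Government expenditure = surplus × support price = 192 × 214 = 41088.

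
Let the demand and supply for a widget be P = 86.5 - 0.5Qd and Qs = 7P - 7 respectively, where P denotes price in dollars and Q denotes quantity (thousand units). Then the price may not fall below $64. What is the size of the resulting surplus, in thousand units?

Rearranging demand gives Qd = 173 - 2P. In a free market, 173 - 2P = 7P - 7 gives the equilibrium P* = 20, Q* = 133.
The floor of 64 is above the equilibrium price 20, so it binds.
At P = 64: Qd = 173 - 2·64 = 45 and Qs = 7·64 - 7 = 441.
Surplus = Qs - Qd = 441 - 45 = 396.

396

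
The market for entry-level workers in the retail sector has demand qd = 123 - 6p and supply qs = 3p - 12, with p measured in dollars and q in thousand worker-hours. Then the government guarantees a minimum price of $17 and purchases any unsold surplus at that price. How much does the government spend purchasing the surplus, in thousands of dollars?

Setting quantity demanded equal to quantity supplied, 123 - 6p = 3p - 12, gives p* = 15 and q* = 33.
Because the floor (17) lies above the market-clearing price, it is binding.
At p = 17: qd = 123 - 6·17 = 21 and qs = 3·17 - 12 = 39.
Surplus = qs - qd = 18.
Government expenditure = surplus × support price = 18 × 17 = 306.

306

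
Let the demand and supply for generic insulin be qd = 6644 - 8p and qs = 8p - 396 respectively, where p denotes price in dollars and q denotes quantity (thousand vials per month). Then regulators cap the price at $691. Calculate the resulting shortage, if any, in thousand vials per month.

Setting quantity demanded equal to quantity supplied, 6644 - 8p = 8p - 396, gives p* = 440 and q* = 3124.
Since 691 is above p* = 440, the ceiling does not bind and the free-market outcome prevails.
Since the control does not bind, there is no shortage.

0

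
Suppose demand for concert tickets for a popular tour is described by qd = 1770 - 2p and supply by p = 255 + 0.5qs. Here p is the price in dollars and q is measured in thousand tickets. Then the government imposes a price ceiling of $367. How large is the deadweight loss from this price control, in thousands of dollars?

Rearranging supply gives qs = 2p - 510. In a free market, 1770 - 2p = 2p - 510 gives the equilibrium p* = 570, q* = 630.
Because the ceiling (367) lies below the market-clearing price, it is binding.
At p = 367: qd = 1770 - 2·367 = 1036 and qs = 2·367 - 510 = 224.
Quantity traded falls to 224. At q = 224 the demand price is (1770 - 224)/2 = 773 and the supply price is (510 + 224)/2 = 367.
Deadweight loss = ½ · (773 - 367) · (630 - 224) = ½ · 406 · 406 = 82418.

82418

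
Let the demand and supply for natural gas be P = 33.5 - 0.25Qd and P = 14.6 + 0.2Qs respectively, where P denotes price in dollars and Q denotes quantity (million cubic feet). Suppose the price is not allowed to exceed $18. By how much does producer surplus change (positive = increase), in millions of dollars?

-147.5

Rearranging demand gives Qd = 134 - 4P; rearranging supply gives Qs = 5P - 73. Equilibrium: 134 - 4P = 5P - 73, so 207 = 9P and P* = 23, Q* = 42.
The ceiling of 18 is below the equilibrium price 23, so it binds.
At P = 18: Qd = 134 - 4·18 = 62 and Qs = 5·18 - 73 = 17.
Producer surplus without the control is ½ · (23 - 14.6) · 42 = 176.4.
With the ceiling, producers sell 17 units at 18, so PS = ½ · (18 - 14.6) · 17 = 28.9.
Change in producer surplus = 28.9 - 176.4 = -147.5.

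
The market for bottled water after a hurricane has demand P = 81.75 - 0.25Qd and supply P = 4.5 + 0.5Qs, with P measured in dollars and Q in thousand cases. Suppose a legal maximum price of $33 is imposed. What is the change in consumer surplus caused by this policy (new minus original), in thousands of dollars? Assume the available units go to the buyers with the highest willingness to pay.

Rearranging demand gives Qd = 327 - 4P; rearranging supply gives Qs = 2P - 9. Setting quantity demanded equal to quantity supplied, 327 - 4P = 2P - 9, gives P* = 56 and Q* = 103.
Because the ceiling (33) lies below the market-clearing price, it is binding.
At P = 33: Qd = 327 - 4·33 = 195 and Qs = 2·33 - 9 = 57.
Consumer surplus without the control is ½ · (81.75 - 56) · 103 = 1326.125.
With the ceiling, 57 units are sold at 33 (assume they go to the highest-value buyers). The demand price at Q = 57 is 67.5, so CS = ½ · [(81.75 - 33) + (67.5 - 33)] · 57 = 2372.625.
Change in consumer surplus = 2372.625 - 1326.125 = 1046.5.

1046.5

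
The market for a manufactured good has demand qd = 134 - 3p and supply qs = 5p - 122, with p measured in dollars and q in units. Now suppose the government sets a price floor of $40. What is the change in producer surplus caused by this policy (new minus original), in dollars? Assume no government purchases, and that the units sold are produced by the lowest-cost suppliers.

54.4

Without the control the market clears where 134 - 3p = 5p - 122, i.e. p* = 32 and q* = 38.
Because the floor (40) lies above the market-clearing price, it is binding.
At p = 40: qd = 134 - 3·40 = 14 and qs = 5·40 - 122 = 78.
Producer surplus without the control is ½ · (32 - 24.4) · 38 = 144.4.
With the floor, 14 units are sold at 40. The supply price at q = 14 is 27.2, so PS = ½ · [(40 - 24.4) + (40 - 27.2)] · 14 = 198.8.
Change in producer surplus = 198.8 - 144.4 = 54.4.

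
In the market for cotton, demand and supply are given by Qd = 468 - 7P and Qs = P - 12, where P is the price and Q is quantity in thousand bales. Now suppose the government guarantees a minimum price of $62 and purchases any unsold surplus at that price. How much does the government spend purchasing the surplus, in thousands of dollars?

Setting quantity demanded equal to quantity supplied, 468 - 7P = P - 12, gives P* = 60 and Q* = 48.
The floor of 62 is above the equilibrium price 60, so it binds.
At P = 62: Qd = 468 - 7·62 = 34 and Qs = 62 - 12 = 50.
Surplus = Qs - Qd = 16.
Government expenditure = surplus × support price = 16 × 62 = 992.

992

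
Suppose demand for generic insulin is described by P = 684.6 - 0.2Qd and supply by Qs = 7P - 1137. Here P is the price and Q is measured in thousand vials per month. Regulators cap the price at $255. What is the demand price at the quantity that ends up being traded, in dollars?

Rearranging demand gives Qd = 3423 - 5P. Equilibrium: 3423 - 5P = 7P - 1137, so 4560 = 12P and P* = 380, Q* = 1523.
The ceiling of 255 is below the equilibrium price 380, so it binds.
At P = 255: Qd = 3423 - 5·255 = 2148 and Qs = 7·255 - 1137 = 648.
Only 648 units reach the market. On the demand curve, the marginal buyer's willingness to pay at Q = 648 is (3423 - 648)/5 = 555.

555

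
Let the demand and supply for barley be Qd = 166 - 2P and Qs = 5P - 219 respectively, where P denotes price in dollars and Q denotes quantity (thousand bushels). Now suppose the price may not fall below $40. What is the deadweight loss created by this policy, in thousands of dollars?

Equilibrium: 166 - 2P = 5P - 219, so 385 = 7P and P* = 55, Q* = 56.
The floor of 40 is below the equilibrium price 55, so it is not binding; the market clears at P* = 55, Q* = 56.
Since the control does not bind, no trades are prevented and deadweight loss is zero.

0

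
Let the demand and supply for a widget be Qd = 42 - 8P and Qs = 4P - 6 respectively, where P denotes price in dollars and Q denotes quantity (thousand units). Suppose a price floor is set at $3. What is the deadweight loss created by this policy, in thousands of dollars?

0

Without the control the market clears where 42 - 8P = 4P - 6, i.e. P* = 4 and Q* = 10.
Since 3 is below P* = 4, the floor does not bind and the free-market outcome prevails.
Since the control does not bind, no trades are prevented and deadweight loss is zero.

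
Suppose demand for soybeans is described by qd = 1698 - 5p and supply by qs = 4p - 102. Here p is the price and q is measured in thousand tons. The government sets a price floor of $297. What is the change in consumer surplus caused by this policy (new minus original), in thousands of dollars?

Setting quantity demanded equal to quantity supplied, 1698 - 5p = 4p - 102, gives p* = 200 and q* = 698.
Since 297 > 200, the floor is binding.
At p = 297: qd = 1698 - 5·297 = 213 and qs = 4·297 - 102 = 1086.
Consumer surplus without the control is ½ · (339.6 - 200) · 698 = 48720.4.
With the floor, consumers buy 213 units at 297, so CS = ½ · (339.6 - 297) · 213 = 4536.9.
Change in consumer surplus = 4536.9 - 48720.4 = -44183.5.

-44183.5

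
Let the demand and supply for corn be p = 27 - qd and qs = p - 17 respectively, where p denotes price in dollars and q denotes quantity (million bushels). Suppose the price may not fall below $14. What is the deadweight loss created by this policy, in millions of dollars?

Rearranging demand gives qd = 27 - p. Setting quantity demanded equal to quantity supplied, 27 - p = p - 17, gives p* = 22 and q* = 5.
Since 14 is below p* = 22, the floor does not bind and the free-market outcome prevails.
Since the control does not bind, no trades are prevented and deadweight loss is zero.

0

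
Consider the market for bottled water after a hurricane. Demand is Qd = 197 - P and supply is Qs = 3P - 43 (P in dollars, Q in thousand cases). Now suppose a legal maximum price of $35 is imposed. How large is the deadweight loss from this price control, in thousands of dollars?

3750

In a free market, 197 - P = 3P - 43 gives the equilibrium P* = 60, Q* = 137.
Because the ceiling (35) lies below the market-clearing price, it is binding.
At P = 35: Qd = 197 - 35 = 162 and Qs = 3·35 - 43 = 62.
Quantity traded falls to 62. At Q = 62 the demand price is 197 - 62 = 135 and the supply price is (43 + 62)/3 = 35.
Deadweight loss = ½ · (135 - 35) · (137 - 62) = ½ · 100 · 75 = 3750.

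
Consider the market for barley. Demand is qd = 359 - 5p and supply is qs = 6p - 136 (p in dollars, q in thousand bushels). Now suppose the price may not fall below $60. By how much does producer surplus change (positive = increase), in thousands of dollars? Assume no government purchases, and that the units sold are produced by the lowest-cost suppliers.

Without the control the market clears where 359 - 5p = 6p - 136, i.e. p* = 45 and q* = 134.
Because the floor (60) lies above the market-clearing price, it is binding.
At p = 60: qd = 359 - 5·60 = 59 and qs = 6·60 - 136 = 224.
Producer surplus without the control is ½ · (45 - 68/3) · 134 = 4489/3.
With the floor, 59 units are sold at 60. The supply price at q = 59 is 32.5, so PS = ½ · [(60 - 68/3) + (60 - 32.5)] · 59 = 22951/12.
Change in producer surplus = 22951/12 - 4489/3 = 416.25.

416.25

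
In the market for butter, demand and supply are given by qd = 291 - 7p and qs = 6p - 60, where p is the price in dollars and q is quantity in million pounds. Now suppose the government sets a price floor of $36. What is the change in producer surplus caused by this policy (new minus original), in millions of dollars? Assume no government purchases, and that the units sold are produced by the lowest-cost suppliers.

Equilibrium: 291 - 7p = 6p - 60, so 351 = 13p and p* = 27, q* = 102.
The floor of 36 is above the equilibrium price 27, so it binds.
At p = 36: qd = 291 - 7·36 = 39 and qs = 6·36 - 60 = 156.
Producer surplus without the control is ½ · (27 - 10) · 102 = 867.
With the floor, 39 units are sold at 36. The supply price at q = 39 is 16.5, so PS = ½ · [(36 - 10) + (36 - 16.5)] · 39 = 887.25.
Change in producer surplus = 887.25 - 867 = 20.25.

20.25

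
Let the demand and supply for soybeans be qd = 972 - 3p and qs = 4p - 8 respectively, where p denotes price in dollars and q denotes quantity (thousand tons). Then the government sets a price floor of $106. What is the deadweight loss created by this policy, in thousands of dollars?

Without the control the market clears where 972 - 3p = 4p - 8, i.e. p* = 140 and q* = 552.
The floor of 106 is below the equilibrium price 140, so it is not binding; the market clears at p* = 140, q* = 552.
Since the control does not bind, no trades are prevented and deadweight loss is zero.

0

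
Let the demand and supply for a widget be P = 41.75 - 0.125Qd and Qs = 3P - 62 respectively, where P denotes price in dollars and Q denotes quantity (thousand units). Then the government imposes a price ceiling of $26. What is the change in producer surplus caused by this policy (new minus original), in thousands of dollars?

-310

Rearranging demand gives Qd = 334 - 8P. Without the control the market clears where 334 - 8P = 3P - 62, i.e. P* = 36 and Q* = 46.
Because the ceiling (26) lies below the market-clearing price, it is binding.
At P = 26: Qd = 334 - 8·26 = 126 and Qs = 3·26 - 62 = 16.
Producer surplus without the control is ½ · (36 - 62/3) · 46 = 1058/3.
With the ceiling, producers sell 16 units at 26, so PS = ½ · (26 - 62/3) · 16 = 128/3.
Change in producer surplus = 128/3 - 1058/3 = -310.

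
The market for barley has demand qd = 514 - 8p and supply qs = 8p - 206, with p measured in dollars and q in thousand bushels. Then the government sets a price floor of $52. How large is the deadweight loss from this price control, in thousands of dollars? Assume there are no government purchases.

392

Equilibrium: 514 - 8p = 8p - 206, so 720 = 16p and p* = 45, q* = 154.
Because the floor (52) lies above the market-clearing price, it is binding.
At p = 52: qd = 514 - 8·52 = 98 and qs = 8·52 - 206 = 210.
Quantity traded falls to 98. At q = 98 the demand price is (514 - 98)/8 = 52 and the supply price is (206 + 98)/8 = 38.
Deadweight loss = ½ · (52 - 38) · (154 - 98) = ½ · 14 · 56 = 392.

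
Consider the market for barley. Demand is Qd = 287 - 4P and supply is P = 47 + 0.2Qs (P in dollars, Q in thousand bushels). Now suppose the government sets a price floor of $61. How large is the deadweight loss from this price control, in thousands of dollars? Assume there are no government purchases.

Rearranging supply gives Qs = 5P - 235. Without the control the market clears where 287 - 4P = 5P - 235, i.e. P* = 58 and Q* = 55.
Since 61 > 58, the floor is binding.
At P = 61: Qd = 287 - 4·61 = 43 and Qs = 5·61 - 235 = 70.
Quantity traded falls to 43. At Q = 43 the demand price is (287 - 43)/4 = 61 and the supply price is (235 + 43)/5 = 55.6.
Deadweight loss = ½ · (61 - 55.6) · (55 - 43) = ½ · 5.4 · 12 = 32.4.

32.4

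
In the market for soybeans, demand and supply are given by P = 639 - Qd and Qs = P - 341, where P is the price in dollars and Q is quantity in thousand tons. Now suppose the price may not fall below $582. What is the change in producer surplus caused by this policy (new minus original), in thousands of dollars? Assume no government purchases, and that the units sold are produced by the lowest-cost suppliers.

1012

Rearranging demand gives Qd = 639 - P. Without the control the market clears where 639 - P = P - 341, i.e. P* = 490 and Q* = 149.
The floor of 582 is above the equilibrium price 490, so it binds.
At P = 582: Qd = 639 - 582 = 57 and Qs = 582 - 341 = 241.
Producer surplus without the control is ½ · (490 - 341) · 149 = 11100.5.
With the floor, 57 units are sold at 582. The supply price at Q = 57 is 398, so PS = ½ · [(582 - 341) + (582 - 398)] · 57 = 12112.5.
Change in producer surplus = 12112.5 - 11100.5 = 1012.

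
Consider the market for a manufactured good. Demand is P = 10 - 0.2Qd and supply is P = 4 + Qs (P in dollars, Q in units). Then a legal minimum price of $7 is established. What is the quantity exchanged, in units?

Rearranging demand gives Qd = 50 - 5P; rearranging supply gives Qs = P - 4. Equilibrium: 50 - 5P = P - 4, so 54 = 6P and P* = 9, Q* = 5.
Since 7 is below P* = 9, the floor does not bind and the free-market outcome prevails.

5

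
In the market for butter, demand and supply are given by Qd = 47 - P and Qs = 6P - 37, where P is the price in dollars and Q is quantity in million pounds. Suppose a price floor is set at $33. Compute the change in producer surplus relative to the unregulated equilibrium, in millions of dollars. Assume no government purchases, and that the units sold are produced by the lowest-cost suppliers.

257.25

In a free market, 47 - P = 6P - 37 gives the equilibrium P* = 12, Q* = 35.
Since 33 > 12, the floor is binding.
At P = 33: Qd = 47 - 33 = 14 and Qs = 6·33 - 37 = 161.
Producer surplus without the control is ½ · (12 - 37/6) · 35 = 1225/12.
With the floor, 14 units are sold at 33. The supply price at Q = 14 is 8.5, so PS = ½ · [(33 - 37/6) + (33 - 8.5)] · 14 = 1078/3.
Change in producer surplus = 1078/3 - 1225/12 = 257.25.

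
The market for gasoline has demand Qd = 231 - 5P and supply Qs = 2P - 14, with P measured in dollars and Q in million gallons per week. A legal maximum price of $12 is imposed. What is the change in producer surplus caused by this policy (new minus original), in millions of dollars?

Setting quantity demanded equal to quantity supplied, 231 - 5P = 2P - 14, gives P* = 35 and Q* = 56.
Since 12 < 35, the ceiling is binding.
At P = 12: Qd = 231 - 5·12 = 171 and Qs = 2·12 - 14 = 10.
Producer surplus without the control is ½ · (35 - 7) · 56 = 784.
With the ceiling, producers sell 10 units at 12, so PS = ½ · (12 - 7) · 10 = 25.
Change in producer surplus = 25 - 784 = -759.

-759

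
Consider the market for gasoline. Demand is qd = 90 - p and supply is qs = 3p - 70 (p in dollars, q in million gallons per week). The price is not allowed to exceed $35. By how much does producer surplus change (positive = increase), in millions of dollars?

-212.5

Equilibrium: 90 - p = 3p - 70, so 160 = 4p and p* = 40, q* = 50.
Because the ceiling (35) lies below the market-clearing price, it is binding.
At p = 35: qd = 90 - 35 = 55 and qs = 3·35 - 70 = 35.
Producer surplus without the control is ½ · (40 - 70/3) · 50 = 1250/3.
With the ceiling, producers sell 35 units at 35, so PS = ½ · (35 - 70/3) · 35 = 1225/6.
Change in producer surplus = 1225/6 - 1250/3 = -212.5.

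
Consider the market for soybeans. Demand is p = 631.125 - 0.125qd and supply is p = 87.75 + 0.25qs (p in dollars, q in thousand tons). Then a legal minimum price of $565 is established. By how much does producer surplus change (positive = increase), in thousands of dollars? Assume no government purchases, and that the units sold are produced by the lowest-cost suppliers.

Rearranging demand gives qd = 5049 - 8p; rearranging supply gives qs = 4p - 351. Without the control the market clears where 5049 - 8p = 4p - 351, i.e. p* = 450 and q* = 1449.
Since 565 > 450, the floor is binding.
At p = 565: qd = 5049 - 8·565 = 529 and qs = 4·565 - 351 = 1909.
Producer surplus without the control is ½ · (450 - 87.75) · 1449 = 262450.125.
With the floor, 529 units are sold at 565. The supply price at q = 529 is 220, so PS = ½ · [(565 - 87.75) + (565 - 220)] · 529 = 217485.125.
Change in producer surplus = 217485.125 - 262450.125 = -44965.

-44965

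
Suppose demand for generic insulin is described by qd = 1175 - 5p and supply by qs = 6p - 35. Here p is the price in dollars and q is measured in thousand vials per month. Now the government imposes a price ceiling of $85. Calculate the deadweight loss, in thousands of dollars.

4125

In a free market, 1175 - 5p = 6p - 35 gives the equilibrium p* = 110, q* = 625.
Since 85 < 110, the ceiling is binding.
At p = 85: qd = 1175 - 5·85 = 750 and qs = 6·85 - 35 = 475.
Quantity traded falls to 475. At q = 475 the demand price is (1175 - 475)/5 = 140 and the supply price is (35 + 475)/6 = 85.
Deadweight loss = ½ · (140 - 85) · (625 - 475) = ½ · 55 · 150 = 4125.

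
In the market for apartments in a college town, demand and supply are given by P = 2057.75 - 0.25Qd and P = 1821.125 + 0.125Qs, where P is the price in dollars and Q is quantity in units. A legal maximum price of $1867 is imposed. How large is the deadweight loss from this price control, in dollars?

Rearranging demand gives Qd = 8231 - 4P; rearranging supply gives Qs = 8P - 14569. Without the control the market clears where 8231 - 4P = 8P - 14569, i.e. P* = 1900 and Q* = 631.
Because the ceiling (1867) lies below the market-clearing price, it is binding.
At P = 1867: Qd = 8231 - 4·1867 = 763 and Qs = 8·1867 - 14569 = 367.
Quantity traded falls to 367. At Q = 367 the demand price is (8231 - 367)/4 = 1966 and the supply price is (14569 + 367)/8 = 1867.
Deadweight loss = ½ · (1966 - 1867) · (631 - 367) = ½ · 99 · 264 = 13068.

13068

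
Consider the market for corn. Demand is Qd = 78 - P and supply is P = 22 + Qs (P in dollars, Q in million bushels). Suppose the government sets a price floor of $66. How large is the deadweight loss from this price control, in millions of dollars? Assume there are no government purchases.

256

Rearranging supply gives Qs = P - 22. Without the control the market clears where 78 - P = P - 22, i.e. P* = 50 and Q* = 28.
The floor of 66 is above the equilibrium price 50, so it binds.
At P = 66: Qd = 78 - 66 = 12 and Qs = 66 - 22 = 44.
Quantity traded falls to 12. At Q = 12 the demand price is 78 - 12 = 66 and the supply price is 22 + 12 = 34.
Deadweight loss = ½ · (66 - 34) · (28 - 12) = ½ · 32 · 16 = 256.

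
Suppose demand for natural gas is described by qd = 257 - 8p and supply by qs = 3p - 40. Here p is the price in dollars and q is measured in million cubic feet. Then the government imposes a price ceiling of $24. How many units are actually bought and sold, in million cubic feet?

Setting quantity demanded equal to quantity supplied, 257 - 8p = 3p - 40, gives p* = 27 and q* = 41.
Because the ceiling (24) lies below the market-clearing price, it is binding.
At p = 24: qd = 257 - 8·24 = 65 and qs = 3·24 - 40 = 32.
The quantity actually transacted is the short side, supply: 32.

32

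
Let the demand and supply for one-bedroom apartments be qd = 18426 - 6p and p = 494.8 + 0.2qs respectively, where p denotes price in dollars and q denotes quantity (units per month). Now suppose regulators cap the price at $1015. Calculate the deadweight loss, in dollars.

3589781.25

Rearranging supply gives qs = 5p - 2474. Without the control the market clears where 18426 - 6p = 5p - 2474, i.e. p* = 1900 and q* = 7026.
Because the ceiling (1015) lies below the market-clearing price, it is binding.
At p = 1015: qd = 18426 - 6·1015 = 12336 and qs = 5·1015 - 2474 = 2601.
Quantity traded falls to 2601. At q = 2601 the demand price is (18426 - 2601)/6 = 2637.5 and the supply price is (2474 + 2601)/5 = 1015.
Deadweight loss = ½ · (2637.5 - 1015) · (7026 - 2601) = ½ · 1622.5 · 4425 = 3589781.25.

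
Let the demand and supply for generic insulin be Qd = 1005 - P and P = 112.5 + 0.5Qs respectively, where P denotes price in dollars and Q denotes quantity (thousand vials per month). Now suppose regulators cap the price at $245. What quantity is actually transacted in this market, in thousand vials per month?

Rearranging supply gives Qs = 2P - 225. Setting quantity demanded equal to quantity supplied, 1005 - P = 2P - 225, gives P* = 410 and Q* = 595.
Since 245 < 410, the ceiling is binding.
At P = 245: Qd = 1005 - 245 = 760 and Qs = 2·245 - 225 = 265.
The quantity actually transacted is the short side, supply: 265.

265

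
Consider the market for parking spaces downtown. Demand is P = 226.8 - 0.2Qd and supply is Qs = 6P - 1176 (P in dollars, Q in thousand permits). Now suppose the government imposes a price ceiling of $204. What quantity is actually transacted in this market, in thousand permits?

48

Rearranging demand gives Qd = 1134 - 5P. In a free market, 1134 - 5P = 6P - 1176 gives the equilibrium P* = 210, Q* = 84.
The ceiling of 204 is below the equilibrium price 210, so it binds.
At P = 204: Qd = 1134 - 5·204 = 114 and Qs = 6·204 - 1176 = 48.
The quantity actually transacted is the short side, supply: 48.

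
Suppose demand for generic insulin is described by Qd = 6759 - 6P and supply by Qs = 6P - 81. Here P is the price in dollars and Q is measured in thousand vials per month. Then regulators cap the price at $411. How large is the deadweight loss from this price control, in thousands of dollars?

In a free market, 6759 - 6P = 6P - 81 gives the equilibrium P* = 570, Q* = 3339.
The ceiling of 411 is below the equilibrium price 570, so it binds.
At P = 411: Qd = 6759 - 6·411 = 4293 and Qs = 6·411 - 81 = 2385.
Quantity traded falls to 2385. At Q = 2385 the demand price is (6759 - 2385)/6 = 729 and the supply price is (81 + 2385)/6 = 411.
Deadweight loss = ½ · (729 - 411) · (3339 - 2385) = ½ · 318 · 954 = 151686.

151686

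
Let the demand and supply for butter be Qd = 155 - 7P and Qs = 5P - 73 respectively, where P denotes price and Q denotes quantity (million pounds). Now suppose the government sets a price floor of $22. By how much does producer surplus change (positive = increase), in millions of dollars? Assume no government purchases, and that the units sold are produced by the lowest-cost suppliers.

-41.1

Setting quantity demanded equal to quantity supplied, 155 - 7P = 5P - 73, gives P* = 19 and Q* = 22.
Since 22 > 19, the floor is binding.
At P = 22: Qd = 155 - 7·22 = 1 and Qs = 5·22 - 73 = 37.
Producer surplus without the control is ½ · (19 - 14.6) · 22 = 48.4.
With the floor, 1 units are sold at 22. The supply price at Q = 1 is 14.8, so PS = ½ · [(22 - 14.6) + (22 - 14.8)] · 1 = 7.3.
Change in producer surplus = 7.3 - 48.4 = -41.1.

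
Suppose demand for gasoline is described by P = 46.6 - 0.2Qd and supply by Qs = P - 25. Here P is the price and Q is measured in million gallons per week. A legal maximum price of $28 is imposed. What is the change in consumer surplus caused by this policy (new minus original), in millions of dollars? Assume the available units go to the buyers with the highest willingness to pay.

22.5

Rearranging demand gives Qd = 233 - 5P. Equilibrium: 233 - 5P = P - 25, so 258 = 6P and P* = 43, Q* = 18.
Because the ceiling (28) lies below the market-clearing price, it is binding.
At P = 28: Qd = 233 - 5·28 = 93 and Qs = 28 - 25 = 3.
Consumer surplus without the control is ½ · (46.6 - 43) · 18 = 32.4.
With the ceiling, 3 units are sold at 28 (assume they go to the highest-value buyers). The demand price at Q = 3 is 46, so CS = ½ · [(46.6 - 28) + (46 - 28)] · 3 = 54.9.
Change in consumer surplus = 54.9 - 32.4 = 22.5.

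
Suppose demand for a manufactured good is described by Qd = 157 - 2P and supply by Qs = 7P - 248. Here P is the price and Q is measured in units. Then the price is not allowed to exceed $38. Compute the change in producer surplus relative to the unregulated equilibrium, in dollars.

Equilibrium: 157 - 2P = 7P - 248, so 405 = 9P and P* = 45, Q* = 67.
Because the ceiling (38) lies below the market-clearing price, it is binding.
At P = 38: Qd = 157 - 2·38 = 81 and Qs = 7·38 - 248 = 18.
Producer surplus without the control is ½ · (45 - 248/7) · 67 = 4489/14.
With the ceiling, producers sell 18 units at 38, so PS = ½ · (38 - 248/7) · 18 = 162/7.
Change in producer surplus = 162/7 - 4489/14 = -297.5.

-297.5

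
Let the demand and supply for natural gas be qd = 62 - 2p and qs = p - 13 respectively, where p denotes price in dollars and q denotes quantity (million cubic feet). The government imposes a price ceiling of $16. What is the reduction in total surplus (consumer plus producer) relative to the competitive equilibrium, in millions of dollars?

In a free market, 62 - 2p = p - 13 gives the equilibrium p* = 25, q* = 12.
The ceiling of 16 is below the equilibrium price 25, so it binds.
At p = 16: qd = 62 - 2·16 = 30 and qs = 16 - 13 = 3.
Quantity traded falls to 3. At q = 3 the demand price is (62 - 3)/2 = 29.5 and the supply price is 13 + 3 = 16.
Deadweight loss = ½ · (29.5 - 16) · (12 - 3) = ½ · 13.5 · 9 = 60.75.

60.75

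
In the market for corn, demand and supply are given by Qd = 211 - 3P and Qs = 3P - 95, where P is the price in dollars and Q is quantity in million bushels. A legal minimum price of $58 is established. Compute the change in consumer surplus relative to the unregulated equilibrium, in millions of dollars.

-332.5

Setting quantity demanded equal to quantity supplied, 211 - 3P = 3P - 95, gives P* = 51 and Q* = 58.
The floor of 58 is above the equilibrium price 51, so it binds.
At P = 58: Qd = 211 - 3·58 = 37 and Qs = 3·58 - 95 = 79.
Consumer surplus without the control is ½ · (211/3 - 51) · 58 = 1682/3.
With the floor, consumers buy 37 units at 58, so CS = ½ · (211/3 - 58) · 37 = 1369/6.
Change in consumer surplus = 1369/6 - 1682/3 = -332.5.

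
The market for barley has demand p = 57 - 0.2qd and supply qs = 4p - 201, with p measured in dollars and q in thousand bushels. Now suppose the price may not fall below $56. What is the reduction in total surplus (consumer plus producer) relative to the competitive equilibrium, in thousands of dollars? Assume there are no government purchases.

Rearranging demand gives qd = 285 - 5p. Without the control the market clears where 285 - 5p = 4p - 201, i.e. p* = 54 and q* = 15.
Because the floor (56) lies above the market-clearing price, it is binding.
At p = 56: qd = 285 - 5·56 = 5 and qs = 4·56 - 201 = 23.
Quantity traded falls to 5. At q = 5 the demand price is (285 - 5)/5 = 56 and the supply price is (201 + 5)/4 = 51.5.
Deadweight loss = ½ · (56 - 51.5) · (15 - 5) = ½ · 4.5 · 10 = 22.5.

22.5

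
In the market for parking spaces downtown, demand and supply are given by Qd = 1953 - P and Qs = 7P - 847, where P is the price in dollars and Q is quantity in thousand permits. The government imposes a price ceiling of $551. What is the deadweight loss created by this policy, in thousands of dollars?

0

Setting quantity demanded equal to quantity supplied, 1953 - P = 7P - 847, gives P* = 350 and Q* = 1603.
The ceiling of 551 is above the equilibrium price 350, so it is not binding; the market clears at P* = 350, Q* = 1603.
Since the control does not bind, no trades are prevented and deadweight loss is zero.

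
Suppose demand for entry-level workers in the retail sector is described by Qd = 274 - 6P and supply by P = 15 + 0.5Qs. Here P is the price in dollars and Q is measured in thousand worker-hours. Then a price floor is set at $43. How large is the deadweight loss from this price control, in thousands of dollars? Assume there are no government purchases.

Rearranging supply gives Qs = 2P - 30. In a free market, 274 - 6P = 2P - 30 gives the equilibrium P* = 38, Q* = 46.
Since 43 > 38, the floor is binding.
At P = 43: Qd = 274 - 6·43 = 16 and Qs = 2·43 - 30 = 56.
Quantity traded falls to 16. At Q = 16 the demand price is (274 - 16)/6 = 43 and the supply price is (30 + 16)/2 = 23.
Deadweight loss = ½ · (43 - 23) · (46 - 16) = ½ · 20 · 30 = 300.

300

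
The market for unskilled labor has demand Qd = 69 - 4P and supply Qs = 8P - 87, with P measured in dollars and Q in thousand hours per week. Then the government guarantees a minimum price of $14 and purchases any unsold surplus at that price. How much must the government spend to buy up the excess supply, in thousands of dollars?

Setting quantity demanded equal to quantity supplied, 69 - 4P = 8P - 87, gives P* = 13 and Q* = 17.
Because the floor (14) lies above the market-clearing price, it is binding.
At P = 14: Qd = 69 - 4·14 = 13 and Qs = 8·14 - 87 = 25.
Surplus = Qs - Qd = 12.
Government expenditure = surplus × support price = 12 × 14 = 168.

168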